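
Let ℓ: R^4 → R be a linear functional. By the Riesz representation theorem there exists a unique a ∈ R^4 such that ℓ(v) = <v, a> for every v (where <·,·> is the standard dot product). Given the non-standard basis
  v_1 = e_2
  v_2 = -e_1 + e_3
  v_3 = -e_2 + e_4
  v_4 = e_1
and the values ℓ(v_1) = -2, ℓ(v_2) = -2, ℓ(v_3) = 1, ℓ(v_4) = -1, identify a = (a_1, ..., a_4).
a = (-1, -2, -3, -1)

Write a = (a_1, ..., a_4) in the standard basis. For each basis vector v_i, ℓ(v_i) = <v_i, a> is a linear equation in the a_j's. Collect the n equations into a matrix system V a = ℓ, where row i of V is v_i (expressed in the standard basis). Since V is invertible (lower-triangular with 1s on the diagonal, up to permutation), solve by back-substitution:
  V =
[[0, 1, 0, 0],
 [-1, 0, 1, 0],
 [0, -1, 0, 1],
 [1, 0, 0, 0]]
  V a = (-2, -2, 1, -1)
Solving gives a = (-1, -2, -3, -1).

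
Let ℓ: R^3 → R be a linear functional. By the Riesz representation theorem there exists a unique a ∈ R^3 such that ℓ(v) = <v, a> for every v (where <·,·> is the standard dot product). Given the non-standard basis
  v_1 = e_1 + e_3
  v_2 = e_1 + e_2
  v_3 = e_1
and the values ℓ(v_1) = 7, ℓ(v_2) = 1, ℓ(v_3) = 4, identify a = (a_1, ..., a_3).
a = (4, -3, 3)

Write a = (a_1, ..., a_3) in the standard basis. For each basis vector v_i, ℓ(v_i) = <v_i, a> is a linear equation in the a_j's. Collect the n equations into a matrix system V a = ℓ, where row i of V is v_i (expressed in the standard basis). Since V is invertible (lower-triangular with 1s on the diagonal, up to permutation), solve by back-substitution:
  V =
[[1, 0, 1],
 [1, 1, 0],
 [1, 0, 0]]
  V a = (7, 1, 4)
Solving gives a = (4, -3, 3).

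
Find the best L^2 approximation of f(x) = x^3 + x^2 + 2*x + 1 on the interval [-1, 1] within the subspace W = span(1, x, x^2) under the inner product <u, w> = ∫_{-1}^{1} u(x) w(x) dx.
g(x) = x^2 + 13*x/5 + 1

The best approximation g ∈ W is the orthogonal projection of f onto W. Writing g = a_0 + a_1 x + a_2 x^2, the coefficients solve the normal equations G · a = b where
  G_{ij} = <φ_i, φ_j> and b_i = <f, φ_i>, with φ_0 = 1, φ_1 = x, φ_2 = x^2.
G =
  [2, 0, 2/3]
  [0, 2/3, 0]
  [2/3, 0, 2/5],
b = (8/3, 26/15, 16/15).
Solving gives a_0 = 1, a_1 = 13/5, a_2 = 1, so
  g(x) = x^2 + 13*x/5 + 1.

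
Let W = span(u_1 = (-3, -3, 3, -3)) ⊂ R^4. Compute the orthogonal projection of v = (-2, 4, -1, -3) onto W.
proj_W(v) = (0, 0, 0, 0)

Set up U = [u_1 | ... | u_1] ∈ R^(4×1). The projector onto W = col(U) is P = U (U^T U)^(-1) U^T.
Compute U^T U =
  [36],
and U^T v = (0).
Solve U^T U · c = U^T v for the coefficients: c = (0). The projection is proj_W(v) = U c.
Check: (v - proj_W(v)) · u_1 = 0  (should be 0).
Result: proj_W(v) = (0, 0, 0, 0).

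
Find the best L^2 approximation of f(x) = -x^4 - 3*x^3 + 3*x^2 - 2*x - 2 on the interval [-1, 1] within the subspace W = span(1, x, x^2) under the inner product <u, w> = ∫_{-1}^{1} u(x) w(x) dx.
g(x) = 15*x^2/7 - 19*x/5 - 67/35

The best approximation g ∈ W is the orthogonal projection of f onto W. Writing g = a_0 + a_1 x + a_2 x^2, the coefficients solve the normal equations G · a = b where
  G_{ij} = <φ_i, φ_j> and b_i = <f, φ_i>, with φ_0 = 1, φ_1 = x, φ_2 = x^2.
G =
  [2, 0, 2/3]
  [0, 2/3, 0]
  [2/3, 0, 2/5],
b = (-12/5, -38/15, -44/105).
Solving gives a_0 = -67/35, a_1 = -19/5, a_2 = 15/7, so
  g(x) = 15*x^2/7 - 19*x/5 - 67/35.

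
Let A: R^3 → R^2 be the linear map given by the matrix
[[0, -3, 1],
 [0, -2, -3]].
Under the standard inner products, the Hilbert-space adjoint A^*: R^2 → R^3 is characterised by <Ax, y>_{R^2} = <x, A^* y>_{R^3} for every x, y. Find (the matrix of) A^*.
A^* = A^T =
[[0, 0],
 [-3, -2],
 [1, -3]]

For real matrices with standard dot products, the defining identity <Ax, y> = <x, A^* y> gives (Ax)^T y = x^T (A^*) y, i.e. x^T A^T y = x^T (A^*) y. Since this holds for all x, y, we must have A^* = A^T. Therefore
A^* =
[[0, 0],
 [-3, -2],
 [1, -3]].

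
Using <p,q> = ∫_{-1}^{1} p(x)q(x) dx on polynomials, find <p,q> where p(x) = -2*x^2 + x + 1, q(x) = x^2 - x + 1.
<p,q> = -2/15

Expand the product: p(x)·q(x) = -2*x^4 + 3*x^3 - 2*x^2 + 1.
∫_{-1}^{1} of each monomial x^k gives [2/(k+1) if k even, 0 if k odd]. Integrating term-by-term (or equivalently evaluating the antiderivative F(x) = -2*x^5/5 + 3*x^4/4 - 2*x^3/3 + x at the endpoints):
  F(1) − F(−1) = 41/60 − (49/60) = -2/15.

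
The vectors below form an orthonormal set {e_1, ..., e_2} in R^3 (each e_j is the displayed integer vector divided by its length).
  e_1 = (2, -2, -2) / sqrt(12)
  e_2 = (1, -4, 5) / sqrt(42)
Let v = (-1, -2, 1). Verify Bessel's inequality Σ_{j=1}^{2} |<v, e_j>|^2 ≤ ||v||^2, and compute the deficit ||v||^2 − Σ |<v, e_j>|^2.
Σ |<v, e_j>|^2 = 24/7; ||v||^2 = 6; deficit = 18/7

Write each e_j = u_j / sqrt(<u_j, u_j>) where u_j is the displayed integer vector. Then <v, e_j> = <v, u_j> / sqrt(<u_j, u_j>), so |<v, e_j>|^2 = <v, u_j>^2 / <u_j, u_j>.
Coefficients: <v, e_1> = 0/sqrt(12), <v, e_2> = 12/sqrt(42).
Square and sum: Σ |<v, e_j>|^2 = 24/7.
Compute ||v||^2 = v·v = 6.
Deficit = 6 − 24/7 = 18/7 ≥ 0, confirming Bessel's inequality. (The deficit equals ||v − Σ <v,e_j> e_j||^2, the squared distance from v to span{e_j}.)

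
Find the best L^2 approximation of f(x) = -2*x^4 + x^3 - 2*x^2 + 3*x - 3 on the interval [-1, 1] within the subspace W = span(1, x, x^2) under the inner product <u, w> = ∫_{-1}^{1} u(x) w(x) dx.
g(x) = -26*x^2/7 + 18*x/5 - 99/35

The best approximation g ∈ W is the orthogonal projection of f onto W. Writing g = a_0 + a_1 x + a_2 x^2, the coefficients solve the normal equations G · a = b where
  G_{ij} = <φ_i, φ_j> and b_i = <f, φ_i>, with φ_0 = 1, φ_1 = x, φ_2 = x^2.
G =
  [2, 0, 2/3]
  [0, 2/3, 0]
  [2/3, 0, 2/5],
b = (-122/15, 12/5, -118/35).
Solving gives a_0 = -99/35, a_1 = 18/5, a_2 = -26/7, so
  g(x) = -26*x^2/7 + 18*x/5 - 99/35.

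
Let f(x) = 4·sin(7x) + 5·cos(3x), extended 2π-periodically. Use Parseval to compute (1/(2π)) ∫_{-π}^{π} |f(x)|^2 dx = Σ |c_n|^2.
Σ |c_n|^2 = 41/2

Expand |f|^2 and use orthogonality of {sin(nx), cos(mx)} on [-π, π]:
  ∫_{-π}^{π} sin(nx)^2 dx = π, ∫ cos(mx)^2 dx = π, and cross terms integrate to 0.
So ∫_{-π}^{π} f(x)^2 dx = 4^2 · π + 5^2 · π = (16 + 25)π.
Divide by 2π: (16 + 25)/2 = 41/2.
By Parseval, this equals Σ |c_n|^2.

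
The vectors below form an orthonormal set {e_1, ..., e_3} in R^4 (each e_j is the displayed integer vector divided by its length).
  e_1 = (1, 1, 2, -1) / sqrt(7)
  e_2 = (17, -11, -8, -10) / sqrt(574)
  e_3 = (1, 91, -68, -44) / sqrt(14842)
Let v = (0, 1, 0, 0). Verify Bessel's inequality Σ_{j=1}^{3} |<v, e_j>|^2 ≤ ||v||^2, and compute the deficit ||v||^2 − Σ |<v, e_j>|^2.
Σ |<v, e_j>|^2 = 165/181; ||v||^2 = 1; deficit = 16/181

Write each e_j = u_j / sqrt(<u_j, u_j>) where u_j is the displayed integer vector. Then <v, e_j> = <v, u_j> / sqrt(<u_j, u_j>), so |<v, e_j>|^2 = <v, u_j>^2 / <u_j, u_j>.
Coefficients: <v, e_1> = 1/sqrt(7), <v, e_2> = -11/sqrt(574), <v, e_3> = 91/sqrt(14842).
Square and sum: Σ |<v, e_j>|^2 = 165/181.
Compute ||v||^2 = v·v = 1.
Deficit = 1 − 165/181 = 16/181 ≥ 0, confirming Bessel's inequality. (The deficit equals ||v − Σ <v,e_j> e_j||^2, the squared distance from v to span{e_j}.)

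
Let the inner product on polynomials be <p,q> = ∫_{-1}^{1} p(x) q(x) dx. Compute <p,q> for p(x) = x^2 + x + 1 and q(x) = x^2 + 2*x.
<p,q> = 12/5

Expand the product: p(x)·q(x) = x^4 + 3*x^3 + 3*x^2 + 2*x.
∫_{-1}^{1} of each monomial x^k gives [2/(k+1) if k even, 0 if k odd]. Integrating term-by-term (or equivalently evaluating the antiderivative F(x) = x^5/5 + 3*x^4/4 + x^3 + x^2 at the endpoints):
  F(1) − F(−1) = 59/20 − (11/20) = 12/5.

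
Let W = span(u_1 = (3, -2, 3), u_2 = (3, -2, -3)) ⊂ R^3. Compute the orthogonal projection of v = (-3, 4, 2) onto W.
proj_W(v) = (-51/13, 34/13, 2)

Set up U = [u_1 | ... | u_2] ∈ R^(3×2). The projector onto W = col(U) is P = U (U^T U)^(-1) U^T.
Compute U^T U =
  [22, 4]
  [4, 22],
and U^T v = (-11, -23).
Solve U^T U · c = U^T v for the coefficients: c = (-25/78, -77/78). The projection is proj_W(v) = U c.
Check: (v - proj_W(v)) · u_1 = 0  (should be 0).
Check: (v - proj_W(v)) · u_2 = 0  (should be 0).
Result: proj_W(v) = (-51/13, 34/13, 2).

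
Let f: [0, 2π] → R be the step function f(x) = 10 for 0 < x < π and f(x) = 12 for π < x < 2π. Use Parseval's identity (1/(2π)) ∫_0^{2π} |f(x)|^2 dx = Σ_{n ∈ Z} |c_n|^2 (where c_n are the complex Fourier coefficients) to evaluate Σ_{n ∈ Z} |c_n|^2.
Σ |c_n|^2 = 122

Parseval equates the L^2 energy of f (normalised by 1/(2π)) with the ℓ^2 sum of its Fourier coefficients: (1/(2π)) ∫_0^{2π} |f|^2 = Σ |c_n|^2.
Compute the left side: (1/(2π)) [∫_0^π 10^2 dx + ∫_π^{2π} 12^2 dx] = (1/(2π)) · (100π + 144π) = (100 + 144)/2 = 122.
So Σ_{n ∈ Z} |c_n|^2 = 122.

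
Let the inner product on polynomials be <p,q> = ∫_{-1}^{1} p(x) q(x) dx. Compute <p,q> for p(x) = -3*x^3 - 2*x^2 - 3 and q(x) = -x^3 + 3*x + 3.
<p,q> = -866/35

Expand the product: p(x)·q(x) = 3*x^6 + 2*x^5 - 9*x^4 - 12*x^3 - 6*x^2 - 9*x - 9.
∫_{-1}^{1} of each monomial x^k gives [2/(k+1) if k even, 0 if k odd]. Integrating term-by-term (or equivalently evaluating the antiderivative F(x) = 3*x^7/7 + x^6/3 - 9*x^5/5 - 3*x^4 - 2*x^3 - 9*x^2/2 - 9*x at the endpoints):
  F(1) − F(−1) = -4103/210 − (1093/210) = -866/35.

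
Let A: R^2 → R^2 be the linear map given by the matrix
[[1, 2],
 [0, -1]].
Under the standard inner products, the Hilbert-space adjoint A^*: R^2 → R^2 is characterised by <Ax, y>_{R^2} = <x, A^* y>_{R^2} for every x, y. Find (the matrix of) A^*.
A^* = A^T =
[[1, 0],
 [2, -1]]

For real matrices with standard dot products, the defining identity <Ax, y> = <x, A^* y> gives (Ax)^T y = x^T (A^*) y, i.e. x^T A^T y = x^T (A^*) y. Since this holds for all x, y, we must have A^* = A^T. Therefore
A^* =
[[1, 0],
 [2, -1]].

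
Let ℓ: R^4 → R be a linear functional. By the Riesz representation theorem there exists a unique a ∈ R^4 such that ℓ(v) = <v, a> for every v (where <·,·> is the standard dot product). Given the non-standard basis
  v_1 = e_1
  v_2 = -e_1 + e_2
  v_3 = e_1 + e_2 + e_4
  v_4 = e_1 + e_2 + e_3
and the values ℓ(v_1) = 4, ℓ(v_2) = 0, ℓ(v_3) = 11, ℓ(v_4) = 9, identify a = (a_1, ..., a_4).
a = (4, 4, 1, 3)

Write a = (a_1, ..., a_4) in the standard basis. For each basis vector v_i, ℓ(v_i) = <v_i, a> is a linear equation in the a_j's. Collect the n equations into a matrix system V a = ℓ, where row i of V is v_i (expressed in the standard basis). Since V is invertible (lower-triangular with 1s on the diagonal, up to permutation), solve by back-substitution:
  V =
[[1, 0, 0, 0],
 [-1, 1, 0, 0],
 [1, 1, 0, 1],
 [1, 1, 1, 0]]
  V a = (4, 0, 11, 9)
Solving gives a = (4, 4, 1, 3).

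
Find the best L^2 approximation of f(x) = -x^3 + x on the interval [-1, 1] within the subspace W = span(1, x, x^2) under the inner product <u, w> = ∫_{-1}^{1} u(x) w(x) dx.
g(x) = 2*x/5

The best approximation g ∈ W is the orthogonal projection of f onto W. Writing g = a_0 + a_1 x + a_2 x^2, the coefficients solve the normal equations G · a = b where
  G_{ij} = <φ_i, φ_j> and b_i = <f, φ_i>, with φ_0 = 1, φ_1 = x, φ_2 = x^2.
G =
  [2, 0, 2/3]
  [0, 2/3, 0]
  [2/3, 0, 2/5],
b = (0, 4/15, 0).
Solving gives a_0 = 0, a_1 = 2/5, a_2 = 0, so
  g(x) = 2*x/5.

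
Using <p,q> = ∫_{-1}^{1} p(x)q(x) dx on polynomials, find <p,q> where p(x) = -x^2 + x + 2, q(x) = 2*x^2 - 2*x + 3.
<p,q> = 158/15

Expand the product: p(x)·q(x) = -2*x^4 + 4*x^3 - x^2 - x + 6.
∫_{-1}^{1} of each monomial x^k gives [2/(k+1) if k even, 0 if k odd]. Integrating term-by-term (or equivalently evaluating the antiderivative F(x) = -2*x^5/5 + x^4 - x^3/3 - x^2/2 + 6*x at the endpoints):
  F(1) − F(−1) = 173/30 − (-143/30) = 158/15.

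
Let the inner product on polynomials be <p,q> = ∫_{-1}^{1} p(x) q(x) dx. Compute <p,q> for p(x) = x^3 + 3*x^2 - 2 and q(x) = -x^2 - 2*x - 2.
<p,q> = 10/3

Expand the product: p(x)·q(x) = -x^5 - 5*x^4 - 8*x^3 - 4*x^2 + 4*x + 4.
∫_{-1}^{1} of each monomial x^k gives [2/(k+1) if k even, 0 if k odd]. Integrating term-by-term (or equivalently evaluating the antiderivative F(x) = -x^6/6 - x^5 - 2*x^4 - 4*x^3/3 + 2*x^2 + 4*x at the endpoints):
  F(1) − F(−1) = 3/2 − (-11/6) = 10/3.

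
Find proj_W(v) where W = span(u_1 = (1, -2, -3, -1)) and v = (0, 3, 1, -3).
proj_W(v) = (-2/5, 4/5, 6/5, 2/5)

Set up U = [u_1 | ... | u_1] ∈ R^(4×1). The projector onto W = col(U) is P = U (U^T U)^(-1) U^T.
Compute U^T U =
  [15],
and U^T v = (-6).
Solve U^T U · c = U^T v for the coefficients: c = (-2/5). The projection is proj_W(v) = U c.
Check: (v - proj_W(v)) · u_1 = 0  (should be 0).
Result: proj_W(v) = (-2/5, 4/5, 6/5, 2/5).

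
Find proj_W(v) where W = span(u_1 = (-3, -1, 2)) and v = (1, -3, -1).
proj_W(v) = (3/7, 1/7, -2/7)

Set up U = [u_1 | ... | u_1] ∈ R^(3×1). The projector onto W = col(U) is P = U (U^T U)^(-1) U^T.
Compute U^T U =
  [14],
and U^T v = (-2).
Solve U^T U · c = U^T v for the coefficients: c = (-1/7). The projection is proj_W(v) = U c.
Check: (v - proj_W(v)) · u_1 = 0  (should be 0).
Result: proj_W(v) = (3/7, 1/7, -2/7).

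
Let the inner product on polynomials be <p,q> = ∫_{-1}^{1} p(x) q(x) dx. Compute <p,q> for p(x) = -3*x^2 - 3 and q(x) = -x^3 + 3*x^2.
<p,q> = -48/5

Expand the product: p(x)·q(x) = 3*x^5 - 9*x^4 + 3*x^3 - 9*x^2.
∫_{-1}^{1} of each monomial x^k gives [2/(k+1) if k even, 0 if k odd]. Integrating term-by-term (or equivalently evaluating the antiderivative F(x) = x^6/2 - 9*x^5/5 + 3*x^4/4 - 3*x^3 at the endpoints):
  F(1) − F(−1) = -71/20 − (121/20) = -48/5.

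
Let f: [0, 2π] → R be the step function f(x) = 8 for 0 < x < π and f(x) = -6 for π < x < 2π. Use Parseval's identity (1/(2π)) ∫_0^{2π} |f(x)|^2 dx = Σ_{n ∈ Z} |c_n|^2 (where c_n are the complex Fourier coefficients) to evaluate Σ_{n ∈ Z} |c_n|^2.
Σ |c_n|^2 = 50

Parseval equates the L^2 energy of f (normalised by 1/(2π)) with the ℓ^2 sum of its Fourier coefficients: (1/(2π)) ∫_0^{2π} |f|^2 = Σ |c_n|^2.
Compute the left side: (1/(2π)) [∫_0^π 8^2 dx + ∫_π^{2π} (-6)^2 dx] = (1/(2π)) · (64π + 36π) = (64 + 36)/2 = 50.
So Σ_{n ∈ Z} |c_n|^2 = 50.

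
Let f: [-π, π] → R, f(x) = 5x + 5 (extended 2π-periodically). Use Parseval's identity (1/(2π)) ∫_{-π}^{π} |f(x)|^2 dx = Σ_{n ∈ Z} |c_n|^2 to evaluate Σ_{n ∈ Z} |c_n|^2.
Σ |c_n|^2 = 25π^2/3 + 25

Expand and integrate term by term over [-π, π]:
  ∫ (5x)^2 dx = 25·(2π^3/3); ∫ 2·5·(5)·x dx = 0 (odd integrand); ∫ 5^2 dx = 25·2π.
So (1/(2π)) ∫_{-π}^{π} (5x + 5)^2 dx = 25π^2/3 + 25 = 25π^2/3 + 25.
Parseval ⇒ Σ |c_n|^2 = 25π^2/3 + 25.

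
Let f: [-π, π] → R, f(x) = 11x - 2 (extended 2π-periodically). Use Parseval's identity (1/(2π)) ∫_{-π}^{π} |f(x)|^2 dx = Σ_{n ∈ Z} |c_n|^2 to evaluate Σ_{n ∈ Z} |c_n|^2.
Σ |c_n|^2 = 121π^2/3 + 4

Expand and integrate term by term over [-π, π]:
  ∫ (11x)^2 dx = 121·(2π^3/3); ∫ 2·11·(-2)·x dx = 0 (odd integrand); ∫ (-2)^2 dx = 4·2π.
So (1/(2π)) ∫_{-π}^{π} (11x - 2)^2 dx = 121π^2/3 + 4 = 121π^2/3 + 4.
Parseval ⇒ Σ |c_n|^2 = 121π^2/3 + 4.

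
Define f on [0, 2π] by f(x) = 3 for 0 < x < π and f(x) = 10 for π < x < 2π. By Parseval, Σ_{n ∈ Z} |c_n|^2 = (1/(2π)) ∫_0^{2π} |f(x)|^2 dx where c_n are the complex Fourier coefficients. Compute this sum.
Σ |c_n|^2 = 109/2

Parseval equates the L^2 energy of f (normalised by 1/(2π)) with the ℓ^2 sum of its Fourier coefficients: (1/(2π)) ∫_0^{2π} |f|^2 = Σ |c_n|^2.
Compute the left side: (1/(2π)) [∫_0^π 3^2 dx + ∫_π^{2π} 10^2 dx] = (1/(2π)) · (9π + 100π) = (9 + 100)/2 = 109/2.
So Σ_{n ∈ Z} |c_n|^2 = 109/2.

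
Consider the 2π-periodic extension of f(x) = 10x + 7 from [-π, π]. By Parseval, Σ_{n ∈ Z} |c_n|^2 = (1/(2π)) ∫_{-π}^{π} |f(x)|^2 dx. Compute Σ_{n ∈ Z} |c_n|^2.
Σ |c_n|^2 = 100π^2/3 + 49

Expand and integrate term by term over [-π, π]:
  ∫ (10x)^2 dx = 100·(2π^3/3); ∫ 2·10·(7)·x dx = 0 (odd integrand); ∫ 7^2 dx = 49·2π.
So (1/(2π)) ∫_{-π}^{π} (10x + 7)^2 dx = 100π^2/3 + 49 = 100π^2/3 + 49.
Parseval ⇒ Σ |c_n|^2 = 100π^2/3 + 49.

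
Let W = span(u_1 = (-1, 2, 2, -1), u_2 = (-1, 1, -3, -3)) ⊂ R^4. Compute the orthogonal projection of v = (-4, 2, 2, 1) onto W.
proj_W(v) = (-19/20, 41/20, 53/20, -13/20)

Set up U = [u_1 | ... | u_2] ∈ R^(4×2). The projector onto W = col(U) is P = U (U^T U)^(-1) U^T.
Compute U^T U =
  [10, 0]
  [0, 20],
and U^T v = (11, -3).
Solve U^T U · c = U^T v for the coefficients: c = (11/10, -3/20). The projection is proj_W(v) = U c.
Check: (v - proj_W(v)) · u_1 = 0  (should be 0).
Check: (v - proj_W(v)) · u_2 = 0  (should be 0).
Result: proj_W(v) = (-19/20, 41/20, 53/20, -13/20).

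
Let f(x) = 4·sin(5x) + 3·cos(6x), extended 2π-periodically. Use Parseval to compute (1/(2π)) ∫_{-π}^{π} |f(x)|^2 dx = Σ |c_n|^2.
Σ |c_n|^2 = 25/2

Expand |f|^2 and use orthogonality of {sin(nx), cos(mx)} on [-π, π]:
  ∫_{-π}^{π} sin(nx)^2 dx = π, ∫ cos(mx)^2 dx = π, and cross terms integrate to 0.
So ∫_{-π}^{π} f(x)^2 dx = 4^2 · π + 3^2 · π = (16 + 9)π.
Divide by 2π: (16 + 9)/2 = 25/2.
By Parseval, this equals Σ |c_n|^2.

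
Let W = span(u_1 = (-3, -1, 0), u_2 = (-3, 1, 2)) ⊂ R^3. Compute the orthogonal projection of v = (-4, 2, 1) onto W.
proj_W(v) = (-69/19, 17/19, 40/19)

Set up U = [u_1 | ... | u_2] ∈ R^(3×2). The projector onto W = col(U) is P = U (U^T U)^(-1) U^T.
Compute U^T U =
  [10, 8]
  [8, 14],
and U^T v = (10, 16).
Solve U^T U · c = U^T v for the coefficients: c = (3/19, 20/19). The projection is proj_W(v) = U c.
Check: (v - proj_W(v)) · u_1 = 0  (should be 0).
Check: (v - proj_W(v)) · u_2 = 0  (should be 0).
Result: proj_W(v) = (-69/19, 17/19, 40/19).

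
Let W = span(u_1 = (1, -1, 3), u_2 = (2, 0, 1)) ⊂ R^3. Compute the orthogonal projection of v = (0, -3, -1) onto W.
proj_W(v) = (-17/30, -1/6, 2/15)

Set up U = [u_1 | ... | u_2] ∈ R^(3×2). The projector onto W = col(U) is P = U (U^T U)^(-1) U^T.
Compute U^T U =
  [11, 5]
  [5, 5],
and U^T v = (0, -1).
Solve U^T U · c = U^T v for the coefficients: c = (1/6, -11/30). The projection is proj_W(v) = U c.
Check: (v - proj_W(v)) · u_1 = 0  (should be 0).
Check: (v - proj_W(v)) · u_2 = 0  (should be 0).
Result: proj_W(v) = (-17/30, -1/6, 2/15).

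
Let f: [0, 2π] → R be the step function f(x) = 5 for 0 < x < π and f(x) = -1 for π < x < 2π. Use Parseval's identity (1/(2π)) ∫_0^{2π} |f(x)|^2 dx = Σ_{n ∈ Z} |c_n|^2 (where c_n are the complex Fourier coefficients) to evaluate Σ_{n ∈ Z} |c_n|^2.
Σ |c_n|^2 = 13

Parseval equates the L^2 energy of f (normalised by 1/(2π)) with the ℓ^2 sum of its Fourier coefficients: (1/(2π)) ∫_0^{2π} |f|^2 = Σ |c_n|^2.
Compute the left side: (1/(2π)) [∫_0^π 5^2 dx + ∫_π^{2π} (-1)^2 dx] = (1/(2π)) · (25π + 1π) = (25 + 1)/2 = 13.
So Σ_{n ∈ Z} |c_n|^2 = 13.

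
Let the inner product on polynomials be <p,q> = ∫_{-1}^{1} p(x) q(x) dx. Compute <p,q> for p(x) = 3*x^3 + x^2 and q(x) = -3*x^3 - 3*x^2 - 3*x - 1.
<p,q> = -844/105

Expand the product: p(x)·q(x) = -9*x^6 - 12*x^5 - 12*x^4 - 6*x^3 - x^2.
∫_{-1}^{1} of each monomial x^k gives [2/(k+1) if k even, 0 if k odd]. Integrating term-by-term (or equivalently evaluating the antiderivative F(x) = -9*x^7/7 - 2*x^6 - 12*x^5/5 - 3*x^4/2 - x^3/3 at the endpoints):
  F(1) − F(−1) = -1579/210 − (109/210) = -844/105.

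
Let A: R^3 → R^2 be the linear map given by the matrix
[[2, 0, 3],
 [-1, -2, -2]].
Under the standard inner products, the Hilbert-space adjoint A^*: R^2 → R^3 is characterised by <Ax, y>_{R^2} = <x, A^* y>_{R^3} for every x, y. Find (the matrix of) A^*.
A^* = A^T =
[[2, -1],
 [0, -2],
 [3, -2]]

For real matrices with standard dot products, the defining identity <Ax, y> = <x, A^* y> gives (Ax)^T y = x^T (A^*) y, i.e. x^T A^T y = x^T (A^*) y. Since this holds for all x, y, we must have A^* = A^T. Therefore
A^* =
[[2, -1],
 [0, -2],
 [3, -2]].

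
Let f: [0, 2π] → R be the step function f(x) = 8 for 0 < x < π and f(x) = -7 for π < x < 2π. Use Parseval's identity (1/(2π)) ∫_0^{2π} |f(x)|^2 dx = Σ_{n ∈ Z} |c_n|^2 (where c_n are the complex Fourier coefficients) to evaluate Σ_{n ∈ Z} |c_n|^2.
Σ |c_n|^2 = 113/2

Parseval equates the L^2 energy of f (normalised by 1/(2π)) with the ℓ^2 sum of its Fourier coefficients: (1/(2π)) ∫_0^{2π} |f|^2 = Σ |c_n|^2.
Compute the left side: (1/(2π)) [∫_0^π 8^2 dx + ∫_π^{2π} (-7)^2 dx] = (1/(2π)) · (64π + 49π) = (64 + 49)/2 = 113/2.
So Σ_{n ∈ Z} |c_n|^2 = 113/2.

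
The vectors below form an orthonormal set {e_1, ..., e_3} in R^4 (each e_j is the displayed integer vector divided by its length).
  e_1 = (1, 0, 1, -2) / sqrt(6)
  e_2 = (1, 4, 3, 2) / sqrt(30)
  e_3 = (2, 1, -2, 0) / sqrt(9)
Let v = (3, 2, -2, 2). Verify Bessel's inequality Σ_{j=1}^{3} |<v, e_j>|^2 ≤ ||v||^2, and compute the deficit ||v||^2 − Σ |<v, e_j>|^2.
Σ |<v, e_j>|^2 = 101/5; ||v||^2 = 21; deficit = 4/5

Write each e_j = u_j / sqrt(<u_j, u_j>) where u_j is the displayed integer vector. Then <v, e_j> = <v, u_j> / sqrt(<u_j, u_j>), so |<v, e_j>|^2 = <v, u_j>^2 / <u_j, u_j>.
Coefficients: <v, e_1> = -3/sqrt(6), <v, e_2> = 9/sqrt(30), <v, e_3> = 12/sqrt(9).
Square and sum: Σ |<v, e_j>|^2 = 101/5.
Compute ||v||^2 = v·v = 21.
Deficit = 21 − 101/5 = 4/5 ≥ 0, confirming Bessel's inequality. (The deficit equals ||v − Σ <v,e_j> e_j||^2, the squared distance from v to span{e_j}.)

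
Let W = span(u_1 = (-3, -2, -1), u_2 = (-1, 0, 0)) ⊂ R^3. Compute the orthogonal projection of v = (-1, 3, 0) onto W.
proj_W(v) = (-1, 12/5, 6/5)

Set up U = [u_1 | ... | u_2] ∈ R^(3×2). The projector onto W = col(U) is P = U (U^T U)^(-1) U^T.
Compute U^T U =
  [14, 3]
  [3, 1],
and U^T v = (-3, 1).
Solve U^T U · c = U^T v for the coefficients: c = (-6/5, 23/5). The projection is proj_W(v) = U c.
Check: (v - proj_W(v)) · u_1 = 0  (should be 0).
Check: (v - proj_W(v)) · u_2 = 0  (should be 0).
Result: proj_W(v) = (-1, 12/5, 6/5).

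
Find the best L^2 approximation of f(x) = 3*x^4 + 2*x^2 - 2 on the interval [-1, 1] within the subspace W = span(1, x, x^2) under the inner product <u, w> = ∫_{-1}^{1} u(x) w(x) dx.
g(x) = 32*x^2/7 - 79/35

The best approximation g ∈ W is the orthogonal projection of f onto W. Writing g = a_0 + a_1 x + a_2 x^2, the coefficients solve the normal equations G · a = b where
  G_{ij} = <φ_i, φ_j> and b_i = <f, φ_i>, with φ_0 = 1, φ_1 = x, φ_2 = x^2.
G =
  [2, 0, 2/3]
  [0, 2/3, 0]
  [2/3, 0, 2/5],
b = (-22/15, 0, 34/105).
Solving gives a_0 = -79/35, a_1 = 0, a_2 = 32/7, so
  g(x) = 32*x^2/7 - 79/35.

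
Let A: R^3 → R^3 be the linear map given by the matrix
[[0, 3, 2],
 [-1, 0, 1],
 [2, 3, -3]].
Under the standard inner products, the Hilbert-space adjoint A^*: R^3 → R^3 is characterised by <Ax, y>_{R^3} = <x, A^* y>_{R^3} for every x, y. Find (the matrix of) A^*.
A^* = A^T =
[[0, -1, 2],
 [3, 0, 3],
 [2, 1, -3]]

For real matrices with standard dot products, the defining identity <Ax, y> = <x, A^* y> gives (Ax)^T y = x^T (A^*) y, i.e. x^T A^T y = x^T (A^*) y. Since this holds for all x, y, we must have A^* = A^T. Therefore
A^* =
[[0, -1, 2],
 [3, 0, 3],
 [2, 1, -3]].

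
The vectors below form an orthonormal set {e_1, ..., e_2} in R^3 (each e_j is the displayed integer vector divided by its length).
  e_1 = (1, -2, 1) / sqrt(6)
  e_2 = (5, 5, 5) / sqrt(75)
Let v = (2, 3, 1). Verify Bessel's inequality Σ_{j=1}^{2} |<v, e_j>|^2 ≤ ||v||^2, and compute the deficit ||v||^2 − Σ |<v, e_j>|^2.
Σ |<v, e_j>|^2 = 27/2; ||v||^2 = 14; deficit = 1/2

Write each e_j = u_j / sqrt(<u_j, u_j>) where u_j is the displayed integer vector. Then <v, e_j> = <v, u_j> / sqrt(<u_j, u_j>), so |<v, e_j>|^2 = <v, u_j>^2 / <u_j, u_j>.
Coefficients: <v, e_1> = -3/sqrt(6), <v, e_2> = 30/sqrt(75).
Square and sum: Σ |<v, e_j>|^2 = 27/2.
Compute ||v||^2 = v·v = 14.
Deficit = 14 − 27/2 = 1/2 ≥ 0, confirming Bessel's inequality. (The deficit equals ||v − Σ <v,e_j> e_j||^2, the squared distance from v to span{e_j}.)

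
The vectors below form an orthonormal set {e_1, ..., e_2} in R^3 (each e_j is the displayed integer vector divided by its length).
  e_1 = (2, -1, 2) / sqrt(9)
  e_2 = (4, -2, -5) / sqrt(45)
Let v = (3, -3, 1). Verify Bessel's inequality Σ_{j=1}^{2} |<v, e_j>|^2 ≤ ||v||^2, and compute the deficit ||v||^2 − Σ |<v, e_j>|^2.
Σ |<v, e_j>|^2 = 86/5; ||v||^2 = 19; deficit = 9/5

Write each e_j = u_j / sqrt(<u_j, u_j>) where u_j is the displayed integer vector. Then <v, e_j> = <v, u_j> / sqrt(<u_j, u_j>), so |<v, e_j>|^2 = <v, u_j>^2 / <u_j, u_j>.
Coefficients: <v, e_1> = 11/sqrt(9), <v, e_2> = 13/sqrt(45).
Square and sum: Σ |<v, e_j>|^2 = 86/5.
Compute ||v||^2 = v·v = 19.
Deficit = 19 − 86/5 = 9/5 ≥ 0, confirming Bessel's inequality. (The deficit equals ||v − Σ <v,e_j> e_j||^2, the squared distance from v to span{e_j}.)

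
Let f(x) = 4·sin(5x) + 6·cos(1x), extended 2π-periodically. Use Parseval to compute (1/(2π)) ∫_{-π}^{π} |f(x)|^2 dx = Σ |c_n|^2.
Σ |c_n|^2 = 26

Expand |f|^2 and use orthogonality of {sin(nx), cos(mx)} on [-π, π]:
  ∫_{-π}^{π} sin(nx)^2 dx = π, ∫ cos(mx)^2 dx = π, and cross terms integrate to 0.
So ∫_{-π}^{π} f(x)^2 dx = 4^2 · π + 6^2 · π = (16 + 36)π.
Divide by 2π: (16 + 36)/2 = 26.
By Parseval, this equals Σ |c_n|^2.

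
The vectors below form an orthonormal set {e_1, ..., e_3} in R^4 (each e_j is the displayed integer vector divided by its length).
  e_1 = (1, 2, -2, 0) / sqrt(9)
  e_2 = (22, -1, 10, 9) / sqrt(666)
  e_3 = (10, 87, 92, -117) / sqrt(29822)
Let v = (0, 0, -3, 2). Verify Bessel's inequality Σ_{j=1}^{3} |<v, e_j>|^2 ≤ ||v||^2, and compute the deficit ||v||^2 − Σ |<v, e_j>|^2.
Σ |<v, e_j>|^2 = 5214/403; ||v||^2 = 13; deficit = 25/403

Write each e_j = u_j / sqrt(<u_j, u_j>) where u_j is the displayed integer vector. Then <v, e_j> = <v, u_j> / sqrt(<u_j, u_j>), so |<v, e_j>|^2 = <v, u_j>^2 / <u_j, u_j>.
Coefficients: <v, e_1> = 6/sqrt(9), <v, e_2> = -12/sqrt(666), <v, e_3> = -510/sqrt(29822).
Square and sum: Σ |<v, e_j>|^2 = 5214/403.
Compute ||v||^2 = v·v = 13.
Deficit = 13 − 5214/403 = 25/403 ≥ 0, confirming Bessel's inequality. (The deficit equals ||v − Σ <v,e_j> e_j||^2, the squared distance from v to span{e_j}.)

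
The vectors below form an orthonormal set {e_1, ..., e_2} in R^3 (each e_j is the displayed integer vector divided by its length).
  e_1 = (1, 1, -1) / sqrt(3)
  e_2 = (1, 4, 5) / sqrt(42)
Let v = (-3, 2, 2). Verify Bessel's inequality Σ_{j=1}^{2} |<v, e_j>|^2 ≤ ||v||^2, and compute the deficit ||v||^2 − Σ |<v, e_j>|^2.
Σ |<v, e_j>|^2 = 117/14; ||v||^2 = 17; deficit = 121/14

Write each e_j = u_j / sqrt(<u_j, u_j>) where u_j is the displayed integer vector. Then <v, e_j> = <v, u_j> / sqrt(<u_j, u_j>), so |<v, e_j>|^2 = <v, u_j>^2 / <u_j, u_j>.
Coefficients: <v, e_1> = -3/sqrt(3), <v, e_2> = 15/sqrt(42).
Square and sum: Σ |<v, e_j>|^2 = 117/14.
Compute ||v||^2 = v·v = 17.
Deficit = 17 − 117/14 = 121/14 ≥ 0, confirming Bessel's inequality. (The deficit equals ||v − Σ <v,e_j> e_j||^2, the squared distance from v to span{e_j}.)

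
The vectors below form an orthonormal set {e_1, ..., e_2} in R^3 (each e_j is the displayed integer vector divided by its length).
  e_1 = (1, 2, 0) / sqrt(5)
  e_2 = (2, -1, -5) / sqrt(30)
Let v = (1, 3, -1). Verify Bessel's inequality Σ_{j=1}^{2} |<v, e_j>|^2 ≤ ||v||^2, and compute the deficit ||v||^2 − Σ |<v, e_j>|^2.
Σ |<v, e_j>|^2 = 31/3; ||v||^2 = 11; deficit = 2/3

Write each e_j = u_j / sqrt(<u_j, u_j>) where u_j is the displayed integer vector. Then <v, e_j> = <v, u_j> / sqrt(<u_j, u_j>), so |<v, e_j>|^2 = <v, u_j>^2 / <u_j, u_j>.
Coefficients: <v, e_1> = 7/sqrt(5), <v, e_2> = 4/sqrt(30).
Square and sum: Σ |<v, e_j>|^2 = 31/3.
Compute ||v||^2 = v·v = 11.
Deficit = 11 − 31/3 = 2/3 ≥ 0, confirming Bessel's inequality. (The deficit equals ||v − Σ <v,e_j> e_j||^2, the squared distance from v to span{e_j}.)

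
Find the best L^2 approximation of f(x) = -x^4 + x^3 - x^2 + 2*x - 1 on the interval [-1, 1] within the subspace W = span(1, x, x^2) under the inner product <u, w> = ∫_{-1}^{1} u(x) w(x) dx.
g(x) = -13*x^2/7 + 13*x/5 - 32/35

The best approximation g ∈ W is the orthogonal projection of f onto W. Writing g = a_0 + a_1 x + a_2 x^2, the coefficients solve the normal equations G · a = b where
  G_{ij} = <φ_i, φ_j> and b_i = <f, φ_i>, with φ_0 = 1, φ_1 = x, φ_2 = x^2.
G =
  [2, 0, 2/3]
  [0, 2/3, 0]
  [2/3, 0, 2/5],
b = (-46/15, 26/15, -142/105).
Solving gives a_0 = -32/35, a_1 = 13/5, a_2 = -13/7, so
  g(x) = -13*x^2/7 + 13*x/5 - 32/35.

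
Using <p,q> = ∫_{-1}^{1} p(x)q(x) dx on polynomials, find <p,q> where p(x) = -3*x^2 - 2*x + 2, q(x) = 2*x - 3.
<p,q> = -26/3

Expand the product: p(x)·q(x) = -6*x^3 + 5*x^2 + 10*x - 6.
∫_{-1}^{1} of each monomial x^k gives [2/(k+1) if k even, 0 if k odd]. Integrating term-by-term (or equivalently evaluating the antiderivative F(x) = -3*x^4/2 + 5*x^3/3 + 5*x^2 - 6*x at the endpoints):
  F(1) − F(−1) = -5/6 − (47/6) = -26/3.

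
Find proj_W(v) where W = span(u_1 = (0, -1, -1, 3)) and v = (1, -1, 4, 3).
proj_W(v) = (0, -6/11, -6/11, 18/11)

Set up U = [u_1 | ... | u_1] ∈ R^(4×1). The projector onto W = col(U) is P = U (U^T U)^(-1) U^T.
Compute U^T U =
  [11],
and U^T v = (6).
Solve U^T U · c = U^T v for the coefficients: c = (6/11). The projection is proj_W(v) = U c.
Check: (v - proj_W(v)) · u_1 = 0  (should be 0).
Result: proj_W(v) = (0, -6/11, -6/11, 18/11).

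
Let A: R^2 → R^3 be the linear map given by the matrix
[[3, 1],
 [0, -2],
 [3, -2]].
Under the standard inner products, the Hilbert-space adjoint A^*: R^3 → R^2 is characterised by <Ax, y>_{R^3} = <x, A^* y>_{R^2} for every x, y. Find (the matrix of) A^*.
A^* = A^T =
[[3, 0, 3],
 [1, -2, -2]]

For real matrices with standard dot products, the defining identity <Ax, y> = <x, A^* y> gives (Ax)^T y = x^T (A^*) y, i.e. x^T A^T y = x^T (A^*) y. Since this holds for all x, y, we must have A^* = A^T. Therefore
A^* =
[[3, 0, 3],
 [1, -2, -2]].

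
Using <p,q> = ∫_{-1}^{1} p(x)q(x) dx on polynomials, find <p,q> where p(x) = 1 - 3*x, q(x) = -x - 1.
<p,q> = 0

Expand the product: p(x)·q(x) = 3*x^2 + 2*x - 1.
∫_{-1}^{1} of each monomial x^k gives [2/(k+1) if k even, 0 if k odd]. Integrating term-by-term (or equivalently evaluating the antiderivative F(x) = x^3 + x^2 - x at the endpoints):
  F(1) − F(−1) = 1 − (1) = 0.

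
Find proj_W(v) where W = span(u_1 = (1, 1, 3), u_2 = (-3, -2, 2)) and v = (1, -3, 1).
proj_W(v) = (-25/31, -16/31, 24/31)

Set up U = [u_1 | ... | u_2] ∈ R^(3×2). The projector onto W = col(U) is P = U (U^T U)^(-1) U^T.
Compute U^T U =
  [11, 1]
  [1, 17],
and U^T v = (1, 5).
Solve U^T U · c = U^T v for the coefficients: c = (2/31, 9/31). The projection is proj_W(v) = U c.
Check: (v - proj_W(v)) · u_1 = 0  (should be 0).
Check: (v - proj_W(v)) · u_2 = 0  (should be 0).
Result: proj_W(v) = (-25/31, -16/31, 24/31).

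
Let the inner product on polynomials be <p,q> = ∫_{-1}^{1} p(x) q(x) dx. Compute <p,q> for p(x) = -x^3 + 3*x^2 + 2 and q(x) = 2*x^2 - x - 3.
<p,q> = -188/15

Expand the product: p(x)·q(x) = -2*x^5 + 7*x^4 - 5*x^2 - 2*x - 6.
∫_{-1}^{1} of each monomial x^k gives [2/(k+1) if k even, 0 if k odd]. Integrating term-by-term (or equivalently evaluating the antiderivative F(x) = -x^6/3 + 7*x^5/5 - 5*x^3/3 - x^2 - 6*x at the endpoints):
  F(1) − F(−1) = -38/5 − (74/15) = -188/15.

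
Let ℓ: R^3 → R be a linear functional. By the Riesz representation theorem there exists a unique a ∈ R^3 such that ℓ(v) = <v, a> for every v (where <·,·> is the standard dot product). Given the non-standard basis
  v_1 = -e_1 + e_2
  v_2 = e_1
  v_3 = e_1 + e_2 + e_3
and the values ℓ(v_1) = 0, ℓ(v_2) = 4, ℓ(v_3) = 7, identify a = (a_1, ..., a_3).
a = (4, 4, -1)

Write a = (a_1, ..., a_3) in the standard basis. For each basis vector v_i, ℓ(v_i) = <v_i, a> is a linear equation in the a_j's. Collect the n equations into a matrix system V a = ℓ, where row i of V is v_i (expressed in the standard basis). Since V is invertible (lower-triangular with 1s on the diagonal, up to permutation), solve by back-substitution:
  V =
[[-1, 1, 0],
 [1, 0, 0],
 [1, 1, 1]]
  V a = (0, 4, 7)
Solving gives a = (4, 4, -1).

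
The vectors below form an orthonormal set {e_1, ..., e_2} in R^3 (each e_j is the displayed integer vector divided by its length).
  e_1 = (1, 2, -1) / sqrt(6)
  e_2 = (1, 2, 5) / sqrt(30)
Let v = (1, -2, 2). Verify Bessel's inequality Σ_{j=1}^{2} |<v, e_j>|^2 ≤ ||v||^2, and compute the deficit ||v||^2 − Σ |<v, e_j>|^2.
Σ |<v, e_j>|^2 = 29/5; ||v||^2 = 9; deficit = 16/5

Write each e_j = u_j / sqrt(<u_j, u_j>) where u_j is the displayed integer vector. Then <v, e_j> = <v, u_j> / sqrt(<u_j, u_j>), so |<v, e_j>|^2 = <v, u_j>^2 / <u_j, u_j>.
Coefficients: <v, e_1> = -5/sqrt(6), <v, e_2> = 7/sqrt(30).
Square and sum: Σ |<v, e_j>|^2 = 29/5.
Compute ||v||^2 = v·v = 9.
Deficit = 9 − 29/5 = 16/5 ≥ 0, confirming Bessel's inequality. (The deficit equals ||v − Σ <v,e_j> e_j||^2, the squared distance from v to span{e_j}.)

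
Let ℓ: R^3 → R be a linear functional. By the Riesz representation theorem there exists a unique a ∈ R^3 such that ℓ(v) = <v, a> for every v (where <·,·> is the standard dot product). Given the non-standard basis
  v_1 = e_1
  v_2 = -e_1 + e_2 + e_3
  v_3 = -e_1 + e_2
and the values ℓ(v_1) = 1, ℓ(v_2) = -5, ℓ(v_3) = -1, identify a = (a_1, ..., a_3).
a = (1, 0, -4)

Write a = (a_1, ..., a_3) in the standard basis. For each basis vector v_i, ℓ(v_i) = <v_i, a> is a linear equation in the a_j's. Collect the n equations into a matrix system V a = ℓ, where row i of V is v_i (expressed in the standard basis). Since V is invertible (lower-triangular with 1s on the diagonal, up to permutation), solve by back-substitution:
  V =
[[1, 0, 0],
 [-1, 1, 1],
 [-1, 1, 0]]
  V a = (1, -5, -1)
Solving gives a = (1, 0, -4).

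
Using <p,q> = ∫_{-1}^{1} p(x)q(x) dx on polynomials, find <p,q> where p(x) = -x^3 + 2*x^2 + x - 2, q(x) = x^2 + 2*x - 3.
<p,q> = 8

Expand the product: p(x)·q(x) = -x^5 + 8*x^3 - 6*x^2 - 7*x + 6.
∫_{-1}^{1} of each monomial x^k gives [2/(k+1) if k even, 0 if k odd]. Integrating term-by-term (or equivalently evaluating the antiderivative F(x) = -x^6/6 + 2*x^4 - 2*x^3 - 7*x^2/2 + 6*x at the endpoints):
  F(1) − F(−1) = 7/3 − (-17/3) = 8.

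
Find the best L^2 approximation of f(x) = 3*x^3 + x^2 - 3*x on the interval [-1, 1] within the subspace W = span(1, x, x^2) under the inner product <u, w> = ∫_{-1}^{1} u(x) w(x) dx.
g(x) = x^2 - 6*x/5

The best approximation g ∈ W is the orthogonal projection of f onto W. Writing g = a_0 + a_1 x + a_2 x^2, the coefficients solve the normal equations G · a = b where
  G_{ij} = <φ_i, φ_j> and b_i = <f, φ_i>, with φ_0 = 1, φ_1 = x, φ_2 = x^2.
G =
  [2, 0, 2/3]
  [0, 2/3, 0]
  [2/3, 0, 2/5],
b = (2/3, -4/5, 2/5).
Solving gives a_0 = 0, a_1 = -6/5, a_2 = 1, so
  g(x) = x^2 - 6*x/5.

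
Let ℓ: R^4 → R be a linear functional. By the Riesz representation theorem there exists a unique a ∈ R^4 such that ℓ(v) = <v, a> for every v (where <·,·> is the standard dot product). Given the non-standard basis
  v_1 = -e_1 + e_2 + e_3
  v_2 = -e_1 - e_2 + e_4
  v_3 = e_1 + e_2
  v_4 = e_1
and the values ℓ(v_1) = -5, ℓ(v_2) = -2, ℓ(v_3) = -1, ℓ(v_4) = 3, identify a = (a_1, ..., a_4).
a = (3, -4, 2, -3)

Write a = (a_1, ..., a_4) in the standard basis. For each basis vector v_i, ℓ(v_i) = <v_i, a> is a linear equation in the a_j's. Collect the n equations into a matrix system V a = ℓ, where row i of V is v_i (expressed in the standard basis). Since V is invertible (lower-triangular with 1s on the diagonal, up to permutation), solve by back-substitution:
  V =
[[-1, 1, 1, 0],
 [-1, -1, 0, 1],
 [1, 1, 0, 0],
 [1, 0, 0, 0]]
  V a = (-5, -2, -1, 3)
Solving gives a = (3, -4, 2, -3).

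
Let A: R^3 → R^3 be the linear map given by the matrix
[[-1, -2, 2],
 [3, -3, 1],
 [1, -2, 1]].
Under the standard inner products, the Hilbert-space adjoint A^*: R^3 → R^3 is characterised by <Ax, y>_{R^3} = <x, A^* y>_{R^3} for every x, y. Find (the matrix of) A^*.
A^* = A^T =
[[-1, 3, 1],
 [-2, -3, -2],
 [2, 1, 1]]

For real matrices with standard dot products, the defining identity <Ax, y> = <x, A^* y> gives (Ax)^T y = x^T (A^*) y, i.e. x^T A^T y = x^T (A^*) y. Since this holds for all x, y, we must have A^* = A^T. Therefore
A^* =
[[-1, 3, 1],
 [-2, -3, -2],
 [2, 1, 1]].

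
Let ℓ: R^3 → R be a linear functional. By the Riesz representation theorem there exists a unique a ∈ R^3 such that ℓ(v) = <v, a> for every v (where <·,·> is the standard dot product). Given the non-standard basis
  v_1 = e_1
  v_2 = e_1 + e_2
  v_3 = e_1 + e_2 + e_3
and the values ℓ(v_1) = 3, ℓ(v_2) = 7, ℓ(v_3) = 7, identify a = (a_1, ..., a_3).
a = (3, 4, 0)

Write a = (a_1, ..., a_3) in the standard basis. For each basis vector v_i, ℓ(v_i) = <v_i, a> is a linear equation in the a_j's. Collect the n equations into a matrix system V a = ℓ, where row i of V is v_i (expressed in the standard basis). Since V is invertible (lower-triangular with 1s on the diagonal, up to permutation), solve by back-substitution:
  V =
[[1, 0, 0],
 [1, 1, 0],
 [1, 1, 1]]
  V a = (3, 7, 7)
Solving gives a = (3, 4, 0).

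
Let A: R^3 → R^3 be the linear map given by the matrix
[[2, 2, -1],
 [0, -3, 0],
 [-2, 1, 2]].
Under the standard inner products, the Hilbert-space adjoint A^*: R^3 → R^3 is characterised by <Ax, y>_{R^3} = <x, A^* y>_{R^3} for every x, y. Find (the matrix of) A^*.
A^* = A^T =
[[2, 0, -2],
 [2, -3, 1],
 [-1, 0, 2]]

For real matrices with standard dot products, the defining identity <Ax, y> = <x, A^* y> gives (Ax)^T y = x^T (A^*) y, i.e. x^T A^T y = x^T (A^*) y. Since this holds for all x, y, we must have A^* = A^T. Therefore
A^* =
[[2, 0, -2],
 [2, -3, 1],
 [-1, 0, 2]].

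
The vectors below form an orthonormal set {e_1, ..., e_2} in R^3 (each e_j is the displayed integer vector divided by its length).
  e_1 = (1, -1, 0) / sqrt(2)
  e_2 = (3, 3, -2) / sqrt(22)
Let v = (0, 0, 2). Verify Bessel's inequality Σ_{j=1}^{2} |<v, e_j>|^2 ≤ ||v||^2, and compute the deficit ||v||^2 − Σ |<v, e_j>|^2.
Σ |<v, e_j>|^2 = 8/11; ||v||^2 = 4; deficit = 36/11

Write each e_j = u_j / sqrt(<u_j, u_j>) where u_j is the displayed integer vector. Then <v, e_j> = <v, u_j> / sqrt(<u_j, u_j>), so |<v, e_j>|^2 = <v, u_j>^2 / <u_j, u_j>.
Coefficients: <v, e_1> = 0/sqrt(2), <v, e_2> = -4/sqrt(22).
Square and sum: Σ |<v, e_j>|^2 = 8/11.
Compute ||v||^2 = v·v = 4.
Deficit = 4 − 8/11 = 36/11 ≥ 0, confirming Bessel's inequality. (The deficit equals ||v − Σ <v,e_j> e_j||^2, the squared distance from v to span{e_j}.)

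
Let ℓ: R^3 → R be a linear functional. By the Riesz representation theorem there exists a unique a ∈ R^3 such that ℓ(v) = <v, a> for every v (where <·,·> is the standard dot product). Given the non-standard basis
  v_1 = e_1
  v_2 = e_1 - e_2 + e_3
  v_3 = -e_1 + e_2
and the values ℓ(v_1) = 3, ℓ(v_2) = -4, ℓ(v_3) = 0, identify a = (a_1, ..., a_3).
a = (3, 3, -4)

Write a = (a_1, ..., a_3) in the standard basis. For each basis vector v_i, ℓ(v_i) = <v_i, a> is a linear equation in the a_j's. Collect the n equations into a matrix system V a = ℓ, where row i of V is v_i (expressed in the standard basis). Since V is invertible (lower-triangular with 1s on the diagonal, up to permutation), solve by back-substitution:
  V =
[[1, 0, 0],
 [1, -1, 1],
 [-1, 1, 0]]
  V a = (3, -4, 0)
Solving gives a = (3, 3, -4).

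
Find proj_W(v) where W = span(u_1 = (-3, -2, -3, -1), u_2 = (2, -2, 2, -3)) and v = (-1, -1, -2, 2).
proj_W(v) = (-787/458, 46/229, -787/458, 208/229)

Set up U = [u_1 | ... | u_2] ∈ R^(4×2). The projector onto W = col(U) is P = U (U^T U)^(-1) U^T.
Compute U^T U =
  [23, -5]
  [-5, 21],
and U^T v = (9, -10).
Solve U^T U · c = U^T v for the coefficients: c = (139/458, -185/458). The projection is proj_W(v) = U c.
Check: (v - proj_W(v)) · u_1 = 0  (should be 0).
Check: (v - proj_W(v)) · u_2 = 0  (should be 0).
Result: proj_W(v) = (-787/458, 46/229, -787/458, 208/229).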